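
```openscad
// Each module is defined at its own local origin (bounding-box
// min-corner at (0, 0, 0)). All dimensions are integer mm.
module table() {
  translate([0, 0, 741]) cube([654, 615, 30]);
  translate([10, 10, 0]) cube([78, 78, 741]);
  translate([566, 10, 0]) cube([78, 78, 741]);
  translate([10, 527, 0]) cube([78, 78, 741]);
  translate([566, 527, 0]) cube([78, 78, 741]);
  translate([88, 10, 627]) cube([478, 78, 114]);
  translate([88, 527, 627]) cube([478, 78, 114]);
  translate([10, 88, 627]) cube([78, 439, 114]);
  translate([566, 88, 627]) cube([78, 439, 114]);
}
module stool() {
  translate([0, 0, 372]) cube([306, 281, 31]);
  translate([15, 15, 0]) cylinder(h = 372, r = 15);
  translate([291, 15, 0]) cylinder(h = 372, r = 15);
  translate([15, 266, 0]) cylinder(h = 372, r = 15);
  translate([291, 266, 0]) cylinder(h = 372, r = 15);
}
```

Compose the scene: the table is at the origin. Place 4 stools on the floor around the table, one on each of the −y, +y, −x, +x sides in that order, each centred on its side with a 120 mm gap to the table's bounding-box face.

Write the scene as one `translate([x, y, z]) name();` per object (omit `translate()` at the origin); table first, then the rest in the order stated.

table();
translate([174, -401, 0]) stool();
translate([174, 735, 0]) stool();
translate([-426, 167, 0]) stool();
translate([774, 167, 0]) stool();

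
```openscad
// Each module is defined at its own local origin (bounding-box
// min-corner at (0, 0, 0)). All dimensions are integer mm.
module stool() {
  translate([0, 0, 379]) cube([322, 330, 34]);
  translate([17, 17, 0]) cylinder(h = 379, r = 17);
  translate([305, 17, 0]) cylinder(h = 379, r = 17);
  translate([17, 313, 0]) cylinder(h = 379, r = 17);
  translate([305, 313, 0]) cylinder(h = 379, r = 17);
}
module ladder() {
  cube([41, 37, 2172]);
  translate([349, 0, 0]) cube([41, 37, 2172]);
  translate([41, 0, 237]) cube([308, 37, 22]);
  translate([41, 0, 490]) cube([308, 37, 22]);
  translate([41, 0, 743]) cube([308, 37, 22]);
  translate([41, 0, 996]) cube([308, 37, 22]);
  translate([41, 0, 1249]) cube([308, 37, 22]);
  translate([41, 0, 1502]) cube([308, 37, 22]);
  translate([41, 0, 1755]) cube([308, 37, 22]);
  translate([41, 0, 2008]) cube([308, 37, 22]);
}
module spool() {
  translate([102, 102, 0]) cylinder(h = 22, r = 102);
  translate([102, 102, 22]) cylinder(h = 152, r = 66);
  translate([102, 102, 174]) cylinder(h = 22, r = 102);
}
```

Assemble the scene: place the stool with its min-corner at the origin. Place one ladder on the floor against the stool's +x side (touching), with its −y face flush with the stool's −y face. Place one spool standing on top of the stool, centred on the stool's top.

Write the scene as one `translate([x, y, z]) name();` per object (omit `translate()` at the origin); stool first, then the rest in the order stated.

stool();
translate([322, 0, 0]) ladder();
translate([59, 63, 413]) spool();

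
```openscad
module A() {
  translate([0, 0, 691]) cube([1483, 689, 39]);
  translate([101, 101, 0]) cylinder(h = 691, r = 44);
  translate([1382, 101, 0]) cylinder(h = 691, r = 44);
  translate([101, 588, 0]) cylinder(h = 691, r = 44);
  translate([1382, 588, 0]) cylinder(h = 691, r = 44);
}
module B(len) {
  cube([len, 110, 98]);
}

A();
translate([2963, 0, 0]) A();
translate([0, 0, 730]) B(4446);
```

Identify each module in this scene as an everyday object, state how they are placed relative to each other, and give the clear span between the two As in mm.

Second table starts at x = 2963; first ends at x = 1483; clear span = 2963 − 1483 = 1480 mm.

A is a table. B is a beam. A beam spans the tops of two tables. The clear span between the two tables is 1480 mm.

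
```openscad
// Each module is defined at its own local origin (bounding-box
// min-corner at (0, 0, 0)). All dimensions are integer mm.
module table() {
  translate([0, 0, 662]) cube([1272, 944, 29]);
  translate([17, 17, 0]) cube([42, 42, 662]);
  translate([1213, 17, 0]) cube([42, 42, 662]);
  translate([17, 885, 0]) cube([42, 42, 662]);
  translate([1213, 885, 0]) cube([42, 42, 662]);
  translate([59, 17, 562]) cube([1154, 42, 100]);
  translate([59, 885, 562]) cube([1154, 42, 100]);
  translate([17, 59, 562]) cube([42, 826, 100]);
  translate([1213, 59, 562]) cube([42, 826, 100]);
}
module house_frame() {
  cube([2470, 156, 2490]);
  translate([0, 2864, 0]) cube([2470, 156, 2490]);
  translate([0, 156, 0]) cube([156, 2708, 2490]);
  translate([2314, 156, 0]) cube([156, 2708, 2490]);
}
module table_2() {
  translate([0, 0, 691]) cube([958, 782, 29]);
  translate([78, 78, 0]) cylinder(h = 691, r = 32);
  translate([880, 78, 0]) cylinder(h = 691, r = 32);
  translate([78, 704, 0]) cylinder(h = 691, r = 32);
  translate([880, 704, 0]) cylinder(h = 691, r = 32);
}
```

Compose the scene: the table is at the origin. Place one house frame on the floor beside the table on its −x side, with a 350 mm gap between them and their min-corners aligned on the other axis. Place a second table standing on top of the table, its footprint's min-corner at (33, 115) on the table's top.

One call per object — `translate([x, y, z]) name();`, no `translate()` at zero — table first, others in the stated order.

table();
translate([-2820, 0, 0]) house_frame();
translate([33, 115, 691]) table_2();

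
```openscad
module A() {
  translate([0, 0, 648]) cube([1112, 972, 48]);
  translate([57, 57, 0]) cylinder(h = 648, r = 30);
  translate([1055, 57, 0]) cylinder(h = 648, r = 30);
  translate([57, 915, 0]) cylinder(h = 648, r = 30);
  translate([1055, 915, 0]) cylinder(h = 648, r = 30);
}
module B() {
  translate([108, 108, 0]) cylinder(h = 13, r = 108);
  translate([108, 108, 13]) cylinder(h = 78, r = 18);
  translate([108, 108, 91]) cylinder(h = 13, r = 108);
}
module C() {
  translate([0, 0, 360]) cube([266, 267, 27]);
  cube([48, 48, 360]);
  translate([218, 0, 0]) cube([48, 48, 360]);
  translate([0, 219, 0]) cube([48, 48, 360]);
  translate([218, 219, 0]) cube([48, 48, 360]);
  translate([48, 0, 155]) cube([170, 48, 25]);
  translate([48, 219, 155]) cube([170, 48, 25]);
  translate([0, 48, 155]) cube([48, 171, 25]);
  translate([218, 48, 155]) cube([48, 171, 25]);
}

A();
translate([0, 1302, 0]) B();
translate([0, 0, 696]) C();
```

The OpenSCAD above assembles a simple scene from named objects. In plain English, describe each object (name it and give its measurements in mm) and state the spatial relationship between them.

A is a table with a 1112×972 mm rectangular top, 48 mm thick, top surface at z = 696 mm, supported by four round legs of 60 mm diameter, each leg's bounding box inset 27 mm from the nearest pair of top edges, running from the floor.

B is a spool: two coaxial disc flanges of radius 108 mm and thickness 13 mm, joined by a core cylinder of radius 18 mm and height 78 mm. The lower flange rests on z = 0 and the three cylinders share a vertical axis.

C is a simple wooden stool: a rectangular seat 266 mm (x) by 267 mm (y), 27 mm thick, top face at z = 387 mm, on four square legs, each 48×48 mm in cross-section. The legs rest on z = 0, each flush with a corner of the seat. Four stretchers, 48 mm wide and 25 mm tall, connect adjacent legs with their undersides at z = 155 mm, each running between the inner faces of the legs it joins and aligned with the legs' outer faces on the other axis.

The spool is on the floor beside the table on its +y side. The stool is on top of the table.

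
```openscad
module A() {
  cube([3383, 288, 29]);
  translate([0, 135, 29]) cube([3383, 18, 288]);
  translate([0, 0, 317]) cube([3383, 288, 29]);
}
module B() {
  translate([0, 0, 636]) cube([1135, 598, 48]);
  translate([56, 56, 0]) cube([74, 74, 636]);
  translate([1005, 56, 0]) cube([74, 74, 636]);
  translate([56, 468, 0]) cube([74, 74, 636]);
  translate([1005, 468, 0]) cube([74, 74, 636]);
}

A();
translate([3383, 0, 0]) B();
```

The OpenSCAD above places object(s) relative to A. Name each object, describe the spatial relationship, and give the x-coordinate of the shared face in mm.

The I-beam's +x face and the table's −x face are both at x = 3383 mm.

A is an I-beam. B is a table. The table is against the I-beam's +x side, with their −y faces flush. The x-coordinate of the shared face is 3383 mm.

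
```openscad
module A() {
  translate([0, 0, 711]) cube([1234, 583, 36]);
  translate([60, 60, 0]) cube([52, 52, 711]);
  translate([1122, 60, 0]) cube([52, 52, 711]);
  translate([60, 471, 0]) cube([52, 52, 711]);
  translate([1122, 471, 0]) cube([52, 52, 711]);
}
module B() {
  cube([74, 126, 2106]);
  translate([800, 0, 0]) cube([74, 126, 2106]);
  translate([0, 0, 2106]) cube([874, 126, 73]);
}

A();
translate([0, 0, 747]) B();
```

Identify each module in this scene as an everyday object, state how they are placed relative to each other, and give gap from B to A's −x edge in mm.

A is a table. B is a door frame. The door frame is on top of the table. The gap from the door frame to the table's −x edge is 0 mm.

The door frame's min-x is at 0; the table's min-x is 0; gap = 0 mm.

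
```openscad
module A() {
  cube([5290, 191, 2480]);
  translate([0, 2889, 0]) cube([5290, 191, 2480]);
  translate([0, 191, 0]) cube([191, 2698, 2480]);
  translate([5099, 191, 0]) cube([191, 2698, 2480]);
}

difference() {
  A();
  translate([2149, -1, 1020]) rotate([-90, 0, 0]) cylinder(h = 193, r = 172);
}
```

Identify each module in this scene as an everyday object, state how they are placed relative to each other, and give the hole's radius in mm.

The subtracted cylinder has r = 172 mm.

A is a house frame. The house frame has a circular hole through its front wall. The hole's radius is 172 mm.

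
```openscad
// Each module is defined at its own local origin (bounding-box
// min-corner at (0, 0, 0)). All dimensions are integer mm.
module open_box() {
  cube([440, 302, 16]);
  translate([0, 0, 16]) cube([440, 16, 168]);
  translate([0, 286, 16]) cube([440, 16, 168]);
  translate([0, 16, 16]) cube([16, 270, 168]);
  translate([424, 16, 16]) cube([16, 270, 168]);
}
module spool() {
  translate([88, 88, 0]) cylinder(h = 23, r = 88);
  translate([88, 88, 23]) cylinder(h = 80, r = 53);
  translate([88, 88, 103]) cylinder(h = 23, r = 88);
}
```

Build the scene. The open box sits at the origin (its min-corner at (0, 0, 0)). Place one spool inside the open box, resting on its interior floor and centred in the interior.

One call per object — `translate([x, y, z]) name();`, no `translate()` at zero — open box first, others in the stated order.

open_box();
translate([132, 63, 16]) spool();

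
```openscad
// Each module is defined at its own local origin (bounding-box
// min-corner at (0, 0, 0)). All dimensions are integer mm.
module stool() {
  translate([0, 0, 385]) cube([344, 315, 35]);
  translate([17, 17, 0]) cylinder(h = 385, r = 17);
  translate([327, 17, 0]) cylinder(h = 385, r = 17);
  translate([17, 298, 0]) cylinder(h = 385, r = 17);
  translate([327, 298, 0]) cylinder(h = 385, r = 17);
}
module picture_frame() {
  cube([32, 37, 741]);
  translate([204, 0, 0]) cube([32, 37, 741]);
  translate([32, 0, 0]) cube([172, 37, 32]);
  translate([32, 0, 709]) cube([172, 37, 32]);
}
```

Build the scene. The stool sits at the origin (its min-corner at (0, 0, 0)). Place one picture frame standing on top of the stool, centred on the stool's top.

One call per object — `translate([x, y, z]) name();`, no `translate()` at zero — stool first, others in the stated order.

stool();
translate([54, 139, 420]) picture_frame();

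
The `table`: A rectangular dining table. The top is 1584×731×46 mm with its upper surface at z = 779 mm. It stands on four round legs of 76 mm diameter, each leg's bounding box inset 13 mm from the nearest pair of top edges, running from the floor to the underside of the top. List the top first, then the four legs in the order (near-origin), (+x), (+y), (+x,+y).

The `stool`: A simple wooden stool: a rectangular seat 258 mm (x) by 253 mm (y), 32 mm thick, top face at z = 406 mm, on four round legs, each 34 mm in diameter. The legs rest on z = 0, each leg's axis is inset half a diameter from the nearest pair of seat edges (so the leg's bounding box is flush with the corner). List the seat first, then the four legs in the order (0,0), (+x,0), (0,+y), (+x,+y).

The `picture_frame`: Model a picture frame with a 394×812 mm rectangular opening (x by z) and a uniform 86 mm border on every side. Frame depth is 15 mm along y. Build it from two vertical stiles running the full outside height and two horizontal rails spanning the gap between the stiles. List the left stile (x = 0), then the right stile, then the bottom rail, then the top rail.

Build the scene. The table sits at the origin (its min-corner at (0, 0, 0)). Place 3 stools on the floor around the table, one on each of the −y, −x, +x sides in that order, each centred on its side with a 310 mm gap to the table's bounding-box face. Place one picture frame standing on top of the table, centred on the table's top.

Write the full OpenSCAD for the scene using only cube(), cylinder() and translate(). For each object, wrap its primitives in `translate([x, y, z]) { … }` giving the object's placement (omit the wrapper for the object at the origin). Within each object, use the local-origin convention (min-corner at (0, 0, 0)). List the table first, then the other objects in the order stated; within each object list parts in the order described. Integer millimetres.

translate([0, 0, 733]) cube([1584, 731, 46]);
translate([51, 51, 0]) cylinder(h = 733, r = 38);
translate([1533, 51, 0]) cylinder(h = 733, r = 38);
translate([51, 680, 0]) cylinder(h = 733, r = 38);
translate([1533, 680, 0]) cylinder(h = 733, r = 38);
translate([663, -563, 0]) {
  translate([0, 0, 374]) cube([258, 253, 32]);
  translate([17, 17, 0]) cylinder(h = 374, r = 17);
  translate([241, 17, 0]) cylinder(h = 374, r = 17);
  translate([17, 236, 0]) cylinder(h = 374, r = 17);
  translate([241, 236, 0]) cylinder(h = 374, r = 17);
}
translate([-568, 239, 0]) {
  translate([0, 0, 374]) cube([258, 253, 32]);
  translate([17, 17, 0]) cylinder(h = 374, r = 17);
  translate([241, 17, 0]) cylinder(h = 374, r = 17);
  translate([17, 236, 0]) cylinder(h = 374, r = 17);
  translate([241, 236, 0]) cylinder(h = 374, r = 17);
}
translate([1894, 239, 0]) {
  translate([0, 0, 374]) cube([258, 253, 32]);
  translate([17, 17, 0]) cylinder(h = 374, r = 17);
  translate([241, 17, 0]) cylinder(h = 374, r = 17);
  translate([17, 236, 0]) cylinder(h = 374, r = 17);
  translate([241, 236, 0]) cylinder(h = 374, r = 17);
}
translate([509, 358, 779]) {
  cube([86, 15, 984]);
  translate([480, 0, 0]) cube([86, 15, 984]);
  translate([86, 0, 0]) cube([394, 15, 86]);
  translate([86, 0, 898]) cube([394, 15, 86]);
}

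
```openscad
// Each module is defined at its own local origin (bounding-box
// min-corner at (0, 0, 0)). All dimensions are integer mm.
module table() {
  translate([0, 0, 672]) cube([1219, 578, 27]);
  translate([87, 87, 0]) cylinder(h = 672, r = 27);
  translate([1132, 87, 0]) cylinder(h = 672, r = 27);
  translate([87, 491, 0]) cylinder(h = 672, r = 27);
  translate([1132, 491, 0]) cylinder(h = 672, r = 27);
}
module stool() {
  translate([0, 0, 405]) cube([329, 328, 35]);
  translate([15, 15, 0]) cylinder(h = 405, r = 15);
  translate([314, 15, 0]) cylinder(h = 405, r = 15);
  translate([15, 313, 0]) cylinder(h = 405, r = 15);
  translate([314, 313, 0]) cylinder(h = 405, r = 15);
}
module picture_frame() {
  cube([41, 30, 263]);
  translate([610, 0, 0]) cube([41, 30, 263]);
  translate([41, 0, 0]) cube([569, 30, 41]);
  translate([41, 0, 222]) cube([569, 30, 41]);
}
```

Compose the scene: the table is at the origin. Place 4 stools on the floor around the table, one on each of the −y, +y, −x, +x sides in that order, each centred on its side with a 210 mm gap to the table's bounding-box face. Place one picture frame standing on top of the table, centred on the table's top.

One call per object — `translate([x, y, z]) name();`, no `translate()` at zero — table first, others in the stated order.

table();
translate([445, -538, 0]) stool();
translate([445, 788, 0]) stool();
translate([-539, 125, 0]) stool();
translate([1429, 125, 0]) stool();
translate([284, 274, 699]) picture_frame();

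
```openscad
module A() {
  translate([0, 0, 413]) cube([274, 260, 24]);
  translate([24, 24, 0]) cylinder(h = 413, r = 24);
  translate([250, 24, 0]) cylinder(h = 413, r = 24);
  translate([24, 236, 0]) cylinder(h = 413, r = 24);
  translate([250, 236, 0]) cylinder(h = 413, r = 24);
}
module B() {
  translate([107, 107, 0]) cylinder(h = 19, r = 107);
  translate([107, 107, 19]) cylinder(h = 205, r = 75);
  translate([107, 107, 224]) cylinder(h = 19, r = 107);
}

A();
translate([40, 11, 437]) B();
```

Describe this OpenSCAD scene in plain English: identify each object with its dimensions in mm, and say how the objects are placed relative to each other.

A is a four-legged stool. The seat is a 274×260×24 mm slab whose top surface is at z = 437 mm; four round legs, each 48 mm in diameter, run from the floor (z = 0) to the underside of the seat, each leg's axis is inset half a diameter from the nearest pair of seat edges (so the leg's bounding box is flush with the corner).

B is a spool: two coaxial disc flanges of radius 107 mm and thickness 19 mm, joined by a core cylinder of radius 75 mm and height 205 mm. The lower flange rests on z = 0 and the three cylinders share a vertical axis.

The spool is on top of the stool.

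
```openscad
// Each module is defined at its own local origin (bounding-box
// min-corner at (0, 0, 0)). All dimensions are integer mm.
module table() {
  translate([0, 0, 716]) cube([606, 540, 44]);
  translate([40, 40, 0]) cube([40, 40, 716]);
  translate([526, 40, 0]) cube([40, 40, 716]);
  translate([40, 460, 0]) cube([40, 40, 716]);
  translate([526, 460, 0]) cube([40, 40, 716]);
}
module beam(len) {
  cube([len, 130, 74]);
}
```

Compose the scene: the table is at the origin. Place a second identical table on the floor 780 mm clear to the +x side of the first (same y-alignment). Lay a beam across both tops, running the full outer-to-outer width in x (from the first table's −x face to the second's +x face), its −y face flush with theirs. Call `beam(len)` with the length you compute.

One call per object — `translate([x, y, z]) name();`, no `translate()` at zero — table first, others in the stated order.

table();
translate([1386, 0, 0]) table();
translate([0, 0, 760]) beam(1992);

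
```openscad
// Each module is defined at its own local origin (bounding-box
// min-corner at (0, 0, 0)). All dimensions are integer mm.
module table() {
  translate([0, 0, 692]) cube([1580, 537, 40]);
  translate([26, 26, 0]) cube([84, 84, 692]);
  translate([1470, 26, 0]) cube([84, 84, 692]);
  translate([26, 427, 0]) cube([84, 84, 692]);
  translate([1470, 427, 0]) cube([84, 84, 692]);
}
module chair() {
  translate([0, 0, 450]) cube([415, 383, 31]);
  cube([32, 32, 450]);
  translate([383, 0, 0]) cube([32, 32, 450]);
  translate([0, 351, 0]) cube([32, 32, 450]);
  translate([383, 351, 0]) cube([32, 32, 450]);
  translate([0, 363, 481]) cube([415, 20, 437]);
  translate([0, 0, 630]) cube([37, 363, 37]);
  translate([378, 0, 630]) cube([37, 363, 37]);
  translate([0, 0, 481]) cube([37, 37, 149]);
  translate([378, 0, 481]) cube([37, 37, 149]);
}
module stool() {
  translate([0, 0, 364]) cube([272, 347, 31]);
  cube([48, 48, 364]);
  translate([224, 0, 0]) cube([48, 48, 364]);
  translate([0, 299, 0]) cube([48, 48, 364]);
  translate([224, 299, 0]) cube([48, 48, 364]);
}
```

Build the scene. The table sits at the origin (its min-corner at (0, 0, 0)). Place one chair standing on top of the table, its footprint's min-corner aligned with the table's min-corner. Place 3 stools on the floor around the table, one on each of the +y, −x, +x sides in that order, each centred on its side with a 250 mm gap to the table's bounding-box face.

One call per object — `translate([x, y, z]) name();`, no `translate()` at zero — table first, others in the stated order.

table();
translate([0, 0, 732]) chair();
translate([654, 787, 0]) stool();
translate([-522, 95, 0]) stool();
translate([1830, 95, 0]) stool();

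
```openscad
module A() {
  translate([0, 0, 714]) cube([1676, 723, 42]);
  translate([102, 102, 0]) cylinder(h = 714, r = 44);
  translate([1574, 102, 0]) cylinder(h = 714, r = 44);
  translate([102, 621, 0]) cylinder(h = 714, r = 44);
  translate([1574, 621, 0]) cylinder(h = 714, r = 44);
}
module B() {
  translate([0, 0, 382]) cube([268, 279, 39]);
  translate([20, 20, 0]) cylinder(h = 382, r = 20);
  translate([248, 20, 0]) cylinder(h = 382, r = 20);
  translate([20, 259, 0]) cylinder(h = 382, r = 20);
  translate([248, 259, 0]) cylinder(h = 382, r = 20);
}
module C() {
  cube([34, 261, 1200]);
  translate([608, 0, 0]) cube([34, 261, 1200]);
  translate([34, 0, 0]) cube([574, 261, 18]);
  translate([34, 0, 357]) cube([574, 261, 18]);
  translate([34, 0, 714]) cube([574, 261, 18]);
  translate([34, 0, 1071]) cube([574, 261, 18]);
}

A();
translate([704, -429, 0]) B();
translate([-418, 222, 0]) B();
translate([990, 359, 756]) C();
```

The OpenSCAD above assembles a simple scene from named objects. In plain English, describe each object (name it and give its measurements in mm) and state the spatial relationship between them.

A is a rectangular dining table. The top is 1676×723×42 mm with its upper surface at z = 756 mm. It stands on four round legs of 88 mm diameter, each leg's bounding box inset 58 mm from the nearest pair of top edges, running from the floor to the underside of the top.

B is a four-legged stool. The seat is a 268×279×39 mm slab whose top surface is at z = 421 mm; four round legs, each 40 mm in diameter, run from the floor (z = 0) to the underside of the seat, each leg's axis is inset half a diameter from the nearest pair of seat edges (so the leg's bounding box is flush with the corner).

C is a bookshelf 642 mm wide overall, 261 mm deep and 1200 mm tall. The two sides are 34 mm thick vertical panels. 4 horizontal shelves of 18 mm thickness span between the inner faces of the sides; the lowest shelf sits on the floor and shelves are stacked with a clear vertical gap of 339 mm between each pair.

Two stools sit around the table at the −y, −x sides. The bookshelf is on top of the table.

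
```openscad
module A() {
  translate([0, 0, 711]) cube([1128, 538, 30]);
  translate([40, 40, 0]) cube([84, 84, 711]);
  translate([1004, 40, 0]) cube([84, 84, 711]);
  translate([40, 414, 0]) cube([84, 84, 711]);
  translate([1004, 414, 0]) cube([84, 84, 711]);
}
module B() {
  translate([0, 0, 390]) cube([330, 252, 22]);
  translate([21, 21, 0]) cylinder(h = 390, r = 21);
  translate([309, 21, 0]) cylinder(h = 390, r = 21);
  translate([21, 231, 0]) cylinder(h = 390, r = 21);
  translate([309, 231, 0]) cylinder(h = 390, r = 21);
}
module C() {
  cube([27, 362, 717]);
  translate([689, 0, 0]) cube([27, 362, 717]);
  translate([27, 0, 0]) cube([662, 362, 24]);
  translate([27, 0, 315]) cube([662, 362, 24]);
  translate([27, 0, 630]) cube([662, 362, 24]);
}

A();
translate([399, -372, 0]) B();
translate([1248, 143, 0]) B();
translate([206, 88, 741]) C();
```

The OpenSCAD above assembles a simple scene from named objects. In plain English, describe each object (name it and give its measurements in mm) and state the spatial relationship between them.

A is a rectangular dining table. The top is 1128×538×30 mm with its upper surface at z = 741 mm. It stands on four 84×84 mm square legs, each inset 40 mm from the nearest pair of top edges, running from the floor to the underside of the top.

B is a simple wooden stool: a rectangular seat 330 mm (x) by 252 mm (y), 22 mm thick, top face at z = 412 mm, on four round legs, each 42 mm in diameter. The legs rest on z = 0, each leg's axis is inset half a diameter from the nearest pair of seat edges (so the leg's bounding box is flush with the corner).

C is an open bookshelf. Two side panels, each 27 mm thick, 362 mm deep and 717 mm tall, stand 716 mm apart (outside-to-outside). Between them sit 3 shelves, each 24 mm thick and 362 mm deep, spanning the full gap between the sides. The bottom shelf rests on the floor (its underside at z = 0) and the clear gap between one shelf's top and the next shelf's underside is 291 mm.

Two stools sit around the table at the −y, +x sides. The bookshelf is on top of the table, centred.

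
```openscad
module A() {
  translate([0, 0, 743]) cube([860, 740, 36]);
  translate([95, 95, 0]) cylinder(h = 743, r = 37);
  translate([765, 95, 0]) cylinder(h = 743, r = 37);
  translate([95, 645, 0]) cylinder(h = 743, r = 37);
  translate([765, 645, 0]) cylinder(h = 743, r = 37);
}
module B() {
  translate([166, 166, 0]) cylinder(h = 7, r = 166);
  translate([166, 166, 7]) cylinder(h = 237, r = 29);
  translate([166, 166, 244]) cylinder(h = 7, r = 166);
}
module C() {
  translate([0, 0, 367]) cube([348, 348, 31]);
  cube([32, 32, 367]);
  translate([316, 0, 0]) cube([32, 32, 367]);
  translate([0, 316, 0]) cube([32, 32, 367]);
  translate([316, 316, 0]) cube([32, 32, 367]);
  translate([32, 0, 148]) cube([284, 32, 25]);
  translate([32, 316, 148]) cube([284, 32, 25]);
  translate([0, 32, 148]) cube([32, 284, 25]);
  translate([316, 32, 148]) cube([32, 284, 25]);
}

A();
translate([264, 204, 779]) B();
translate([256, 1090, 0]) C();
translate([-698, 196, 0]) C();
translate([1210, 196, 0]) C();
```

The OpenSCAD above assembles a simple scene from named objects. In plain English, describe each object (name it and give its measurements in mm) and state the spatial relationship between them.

A is a rectangular dining table. The top is 860×740×36 mm with its upper surface at z = 779 mm. It stands on four round legs of 74 mm diameter, each leg's bounding box inset 58 mm from the nearest pair of top edges, running from the floor to the underside of the top.

B is a spool: two coaxial disc flanges of radius 166 mm and thickness 7 mm, joined by a core cylinder of radius 29 mm and height 237 mm. The lower flange rests on z = 0 and the three cylinders share a vertical axis.

C is a four-legged stool. The seat is a 348×348×31 mm slab whose top surface is at z = 398 mm; four square legs, each 32×32 mm in cross-section, run from the floor (z = 0) to the underside of the seat, each flush with a corner of the seat. Four stretchers, 32 mm wide and 25 mm tall, connect adjacent legs with their undersides at z = 148 mm, each running between the inner faces of the legs it joins and aligned with the legs' outer faces on the other axis.

The spool is on top of the table, centred. Three stools sit around the table at the +y, −x, +x sides.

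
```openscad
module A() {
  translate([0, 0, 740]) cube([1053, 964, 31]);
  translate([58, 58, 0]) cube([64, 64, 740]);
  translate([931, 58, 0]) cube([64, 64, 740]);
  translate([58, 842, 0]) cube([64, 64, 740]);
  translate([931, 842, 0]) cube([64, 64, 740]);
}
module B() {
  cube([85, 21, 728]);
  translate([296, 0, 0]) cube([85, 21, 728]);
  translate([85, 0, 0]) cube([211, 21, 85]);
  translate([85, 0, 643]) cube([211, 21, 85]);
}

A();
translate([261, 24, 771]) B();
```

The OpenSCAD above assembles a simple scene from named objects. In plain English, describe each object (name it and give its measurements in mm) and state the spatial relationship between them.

A is a rectangular dining table. The top is 1053×964×31 mm with its upper surface at z = 771 mm. It stands on four 64×64 mm square legs, each inset 58 mm from the nearest pair of top edges, running from the floor to the underside of the top.

B is a rectangular picture frame lying in the x–z plane (depth along y). The opening is 211 mm wide (x) by 558 mm tall (z), surrounded by a border 85 mm wide on all four sides. The frame is 21 mm deep and is made of two full-height vertical stiles with two horizontal rails fitted between them.

The picture frame is on top of the table.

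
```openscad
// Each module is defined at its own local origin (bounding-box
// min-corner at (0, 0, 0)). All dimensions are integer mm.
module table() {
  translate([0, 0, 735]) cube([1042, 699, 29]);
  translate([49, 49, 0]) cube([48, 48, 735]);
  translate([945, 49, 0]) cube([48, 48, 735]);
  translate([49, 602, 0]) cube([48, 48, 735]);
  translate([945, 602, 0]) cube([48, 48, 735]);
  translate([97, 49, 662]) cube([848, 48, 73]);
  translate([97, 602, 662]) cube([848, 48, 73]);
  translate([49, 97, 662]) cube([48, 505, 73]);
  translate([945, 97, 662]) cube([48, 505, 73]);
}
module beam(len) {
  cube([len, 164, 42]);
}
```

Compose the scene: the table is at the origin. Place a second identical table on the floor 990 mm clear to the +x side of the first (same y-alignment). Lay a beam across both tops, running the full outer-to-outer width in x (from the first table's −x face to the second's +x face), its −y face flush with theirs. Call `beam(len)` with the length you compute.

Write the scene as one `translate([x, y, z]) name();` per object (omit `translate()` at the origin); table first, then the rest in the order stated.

table();
translate([2032, 0, 0]) table();
translate([0, 0, 764]) beam(3074);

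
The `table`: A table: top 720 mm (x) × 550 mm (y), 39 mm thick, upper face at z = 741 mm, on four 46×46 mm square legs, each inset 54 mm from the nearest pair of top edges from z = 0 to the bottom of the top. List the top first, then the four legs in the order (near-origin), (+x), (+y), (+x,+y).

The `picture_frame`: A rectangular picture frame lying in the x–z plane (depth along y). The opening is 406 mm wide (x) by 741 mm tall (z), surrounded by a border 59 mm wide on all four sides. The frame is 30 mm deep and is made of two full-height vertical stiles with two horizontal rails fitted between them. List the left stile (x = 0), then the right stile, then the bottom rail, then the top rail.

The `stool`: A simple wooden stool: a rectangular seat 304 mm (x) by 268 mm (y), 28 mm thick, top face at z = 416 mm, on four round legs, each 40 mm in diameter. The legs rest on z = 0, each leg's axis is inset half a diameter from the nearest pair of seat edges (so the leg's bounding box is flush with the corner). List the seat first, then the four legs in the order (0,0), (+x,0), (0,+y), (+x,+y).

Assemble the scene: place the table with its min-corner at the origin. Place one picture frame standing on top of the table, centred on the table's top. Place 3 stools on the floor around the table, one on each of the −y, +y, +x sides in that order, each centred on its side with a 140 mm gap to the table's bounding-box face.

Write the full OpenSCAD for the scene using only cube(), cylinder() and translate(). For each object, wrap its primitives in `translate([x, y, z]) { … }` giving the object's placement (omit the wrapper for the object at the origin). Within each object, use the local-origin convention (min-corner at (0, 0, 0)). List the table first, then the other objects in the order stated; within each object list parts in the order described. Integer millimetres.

translate([0, 0, 702]) cube([720, 550, 39]);
translate([54, 54, 0]) cube([46, 46, 702]);
translate([620, 54, 0]) cube([46, 46, 702]);
translate([54, 450, 0]) cube([46, 46, 702]);
translate([620, 450, 0]) cube([46, 46, 702]);
translate([98, 260, 741]) {
  cube([59, 30, 859]);
  translate([465, 0, 0]) cube([59, 30, 859]);
  translate([59, 0, 0]) cube([406, 30, 59]);
  translate([59, 0, 800]) cube([406, 30, 59]);
}
translate([208, -408, 0]) {
  translate([0, 0, 388]) cube([304, 268, 28]);
  translate([20, 20, 0]) cylinder(h = 388, r = 20);
  translate([284, 20, 0]) cylinder(h = 388, r = 20);
  translate([20, 248, 0]) cylinder(h = 388, r = 20);
  translate([284, 248, 0]) cylinder(h = 388, r = 20);
}
translate([208, 690, 0]) {
  translate([0, 0, 388]) cube([304, 268, 28]);
  translate([20, 20, 0]) cylinder(h = 388, r = 20);
  translate([284, 20, 0]) cylinder(h = 388, r = 20);
  translate([20, 248, 0]) cylinder(h = 388, r = 20);
  translate([284, 248, 0]) cylinder(h = 388, r = 20);
}
translate([860, 141, 0]) {
  translate([0, 0, 388]) cube([304, 268, 28]);
  translate([20, 20, 0]) cylinder(h = 388, r = 20);
  translate([284, 20, 0]) cylinder(h = 388, r = 20);
  translate([20, 248, 0]) cylinder(h = 388, r = 20);
  translate([284, 248, 0]) cylinder(h = 388, r = 20);
}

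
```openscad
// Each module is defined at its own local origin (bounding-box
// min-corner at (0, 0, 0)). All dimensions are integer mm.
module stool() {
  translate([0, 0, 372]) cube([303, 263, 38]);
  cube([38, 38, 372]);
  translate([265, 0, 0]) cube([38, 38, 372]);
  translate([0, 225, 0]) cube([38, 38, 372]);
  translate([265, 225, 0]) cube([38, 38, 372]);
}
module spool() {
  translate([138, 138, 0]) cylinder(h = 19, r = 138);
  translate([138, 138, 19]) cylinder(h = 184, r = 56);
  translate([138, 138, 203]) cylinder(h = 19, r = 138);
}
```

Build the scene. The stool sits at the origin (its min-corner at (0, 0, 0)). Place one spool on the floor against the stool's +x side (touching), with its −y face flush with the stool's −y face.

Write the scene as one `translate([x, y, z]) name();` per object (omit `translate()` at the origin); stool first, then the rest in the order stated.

stool();
translate([303, 0, 0]) spool();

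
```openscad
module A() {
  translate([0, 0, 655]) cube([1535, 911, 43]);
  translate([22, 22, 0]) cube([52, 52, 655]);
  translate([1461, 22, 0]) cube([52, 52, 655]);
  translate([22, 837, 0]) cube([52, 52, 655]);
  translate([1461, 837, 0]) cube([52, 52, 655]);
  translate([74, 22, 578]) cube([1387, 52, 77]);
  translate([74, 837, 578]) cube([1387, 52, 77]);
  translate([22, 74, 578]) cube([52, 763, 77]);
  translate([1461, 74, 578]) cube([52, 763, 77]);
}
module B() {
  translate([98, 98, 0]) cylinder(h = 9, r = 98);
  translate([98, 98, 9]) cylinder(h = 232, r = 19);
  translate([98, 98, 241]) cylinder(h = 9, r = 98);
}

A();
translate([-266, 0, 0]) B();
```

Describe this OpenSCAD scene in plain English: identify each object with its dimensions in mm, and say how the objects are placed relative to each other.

A is a table with a 1535×911 mm rectangular top, 43 mm thick, top surface at z = 698 mm, supported by four 52×52 mm square legs, each inset 22 mm from the nearest pair of top edges, running from the floor. Four apron rails, 52 mm thick and 77 mm tall, run between adjacent legs with their top edges flush with the underside of the top and their outer faces flush with the legs' outer faces.

B is a spool: two coaxial disc flanges of radius 98 mm and thickness 9 mm, joined by a core cylinder of radius 19 mm and height 232 mm. The lower flange rests on z = 0 and the three cylinders share a vertical axis.

The spool is on the floor beside the table on its −x side.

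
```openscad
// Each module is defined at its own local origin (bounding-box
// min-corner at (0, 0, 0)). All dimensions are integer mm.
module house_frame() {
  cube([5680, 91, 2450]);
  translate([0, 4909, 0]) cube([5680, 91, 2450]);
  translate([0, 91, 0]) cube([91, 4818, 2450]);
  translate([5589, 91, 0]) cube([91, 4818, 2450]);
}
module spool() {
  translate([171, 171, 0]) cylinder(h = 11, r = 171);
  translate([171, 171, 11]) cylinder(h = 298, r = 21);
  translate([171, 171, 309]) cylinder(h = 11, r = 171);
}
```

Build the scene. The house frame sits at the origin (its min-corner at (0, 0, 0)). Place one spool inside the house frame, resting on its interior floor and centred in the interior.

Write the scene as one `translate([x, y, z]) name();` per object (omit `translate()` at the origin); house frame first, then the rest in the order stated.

house_frame();
translate([2669, 2329, 0]) spool();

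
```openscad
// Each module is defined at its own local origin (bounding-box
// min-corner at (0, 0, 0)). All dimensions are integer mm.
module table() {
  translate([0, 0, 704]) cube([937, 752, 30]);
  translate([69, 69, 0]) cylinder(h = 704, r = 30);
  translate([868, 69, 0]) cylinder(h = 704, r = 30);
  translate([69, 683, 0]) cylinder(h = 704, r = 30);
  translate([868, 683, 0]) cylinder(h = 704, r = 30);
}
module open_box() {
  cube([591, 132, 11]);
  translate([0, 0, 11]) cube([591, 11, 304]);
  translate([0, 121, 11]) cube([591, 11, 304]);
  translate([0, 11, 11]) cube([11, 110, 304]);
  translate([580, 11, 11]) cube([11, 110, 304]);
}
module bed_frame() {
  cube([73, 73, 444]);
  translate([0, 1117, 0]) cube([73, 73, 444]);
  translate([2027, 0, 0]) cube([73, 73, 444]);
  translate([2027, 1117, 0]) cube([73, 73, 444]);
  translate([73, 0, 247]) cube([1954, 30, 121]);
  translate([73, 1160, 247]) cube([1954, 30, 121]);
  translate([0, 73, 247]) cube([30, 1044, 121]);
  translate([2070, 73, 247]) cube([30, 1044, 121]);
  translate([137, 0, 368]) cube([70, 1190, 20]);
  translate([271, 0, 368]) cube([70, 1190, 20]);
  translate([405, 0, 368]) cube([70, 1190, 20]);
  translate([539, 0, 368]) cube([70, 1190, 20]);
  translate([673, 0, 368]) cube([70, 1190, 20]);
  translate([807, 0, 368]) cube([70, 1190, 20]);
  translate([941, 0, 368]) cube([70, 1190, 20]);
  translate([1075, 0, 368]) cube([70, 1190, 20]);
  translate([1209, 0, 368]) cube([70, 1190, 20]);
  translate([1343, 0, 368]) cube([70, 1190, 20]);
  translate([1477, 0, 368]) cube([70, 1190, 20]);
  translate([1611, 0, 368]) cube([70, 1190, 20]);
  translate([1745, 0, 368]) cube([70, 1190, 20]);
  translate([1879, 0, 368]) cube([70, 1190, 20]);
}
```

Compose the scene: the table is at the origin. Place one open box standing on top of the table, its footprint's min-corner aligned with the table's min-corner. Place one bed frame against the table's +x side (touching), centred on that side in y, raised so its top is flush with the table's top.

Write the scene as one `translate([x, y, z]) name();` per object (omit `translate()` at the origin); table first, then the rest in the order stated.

table();
translate([0, 0, 734]) open_box();
translate([937, -219, 290]) bed_frame();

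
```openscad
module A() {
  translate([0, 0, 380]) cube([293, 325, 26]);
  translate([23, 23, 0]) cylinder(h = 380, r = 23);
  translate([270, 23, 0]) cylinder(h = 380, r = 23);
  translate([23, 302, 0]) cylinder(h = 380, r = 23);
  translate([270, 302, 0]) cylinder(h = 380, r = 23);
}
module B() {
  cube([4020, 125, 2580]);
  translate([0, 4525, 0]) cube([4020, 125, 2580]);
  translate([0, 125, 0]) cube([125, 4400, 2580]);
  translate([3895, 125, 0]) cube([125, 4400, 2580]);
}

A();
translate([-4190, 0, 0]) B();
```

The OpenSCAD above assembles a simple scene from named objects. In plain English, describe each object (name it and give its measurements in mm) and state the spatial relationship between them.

A is a simple wooden stool: a rectangular seat 293 mm (x) by 325 mm (y), 26 mm thick, top face at z = 406 mm, on four round legs, each 46 mm in diameter. The legs rest on z = 0, each leg's axis is inset half a diameter from the nearest pair of seat edges (so the leg's bounding box is flush with the corner).

B is the wall frame of a small rectangular building: four walls, each 2580 mm tall and 125 mm thick, enclosing a footprint 4020 mm (x) by 4650 mm (y) outside-to-outside, with no floor or roof. The front and back walls (the −y and +y sides) span the full width; the two side walls fit between them.

The house frame is on the floor beside the stool on its −x side.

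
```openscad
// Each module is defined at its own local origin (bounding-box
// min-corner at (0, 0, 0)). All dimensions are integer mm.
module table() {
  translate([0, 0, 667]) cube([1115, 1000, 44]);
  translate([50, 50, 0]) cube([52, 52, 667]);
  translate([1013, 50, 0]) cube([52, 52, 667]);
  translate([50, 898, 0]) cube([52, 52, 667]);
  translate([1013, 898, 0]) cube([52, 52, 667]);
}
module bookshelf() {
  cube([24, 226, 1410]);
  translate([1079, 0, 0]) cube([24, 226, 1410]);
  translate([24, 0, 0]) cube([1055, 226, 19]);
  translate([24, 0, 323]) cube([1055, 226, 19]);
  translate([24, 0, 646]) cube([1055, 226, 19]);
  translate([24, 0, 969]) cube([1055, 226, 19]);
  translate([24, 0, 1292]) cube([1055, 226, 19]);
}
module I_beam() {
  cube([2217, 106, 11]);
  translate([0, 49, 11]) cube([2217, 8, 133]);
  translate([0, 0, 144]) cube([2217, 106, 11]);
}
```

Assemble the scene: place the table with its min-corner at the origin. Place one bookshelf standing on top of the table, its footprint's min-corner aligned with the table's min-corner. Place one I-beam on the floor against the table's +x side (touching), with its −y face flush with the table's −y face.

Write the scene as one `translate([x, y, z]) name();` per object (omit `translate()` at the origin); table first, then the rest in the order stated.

table();
translate([0, 0, 711]) bookshelf();
translate([1115, 0, 0]) I_beam();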